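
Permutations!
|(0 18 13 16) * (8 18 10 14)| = 7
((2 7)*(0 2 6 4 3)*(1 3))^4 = (0 4 2 1 7 3 6)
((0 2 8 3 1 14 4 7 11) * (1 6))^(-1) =((0 2 8 3 6 1 14 4 7 11))^(-1) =(0 11 7 4 14 1 6 3 8 2)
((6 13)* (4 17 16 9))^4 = ((4 17 16 9)(6 13))^4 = (17)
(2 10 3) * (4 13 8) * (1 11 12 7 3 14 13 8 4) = [0, 11, 10, 2, 8, 5, 6, 3, 1, 9, 14, 12, 7, 4, 13] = (1 11 12 7 3 2 10 14 13 4 8)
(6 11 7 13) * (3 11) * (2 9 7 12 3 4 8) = (2 9 7 13 6 4 8)(3 11 12) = [0, 1, 9, 11, 8, 5, 4, 13, 2, 7, 10, 12, 3, 6]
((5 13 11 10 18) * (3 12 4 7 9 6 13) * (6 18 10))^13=((3 12 4 7 9 18 5)(6 13 11))^13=(3 5 18 9 7 4 12)(6 13 11)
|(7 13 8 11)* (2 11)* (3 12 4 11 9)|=|(2 9 3 12 4 11 7 13 8)|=9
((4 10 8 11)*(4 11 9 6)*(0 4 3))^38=(11)(0 8 3 10 6 4 9)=((11)(0 4 10 8 9 6 3))^38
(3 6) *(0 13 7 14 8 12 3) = (0 13 7 14 8 12 3 6) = [13, 1, 2, 6, 4, 5, 0, 14, 12, 9, 10, 11, 3, 7, 8]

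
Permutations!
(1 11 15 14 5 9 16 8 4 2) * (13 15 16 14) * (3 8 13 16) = (1 11 3 8 4 2)(5 9 14)(13 15 16) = [0, 11, 1, 8, 2, 9, 6, 7, 4, 14, 10, 3, 12, 15, 5, 16, 13]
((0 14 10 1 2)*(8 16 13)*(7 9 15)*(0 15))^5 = ((0 14 10 1 2 15 7 9)(8 16 13))^5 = (0 15 10 9 2 14 7 1)(8 13 16)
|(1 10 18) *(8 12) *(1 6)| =|(1 10 18 6)(8 12)| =4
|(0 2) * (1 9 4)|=6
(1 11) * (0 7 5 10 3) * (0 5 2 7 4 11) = (0 4 11 1)(2 7)(3 5 10) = [4, 0, 7, 5, 11, 10, 6, 2, 8, 9, 3, 1]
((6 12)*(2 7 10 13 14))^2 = (2 10 14 7 13)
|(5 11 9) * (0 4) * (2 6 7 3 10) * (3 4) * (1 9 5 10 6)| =|(0 3 6 7 4)(1 9 10 2)(5 11)| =20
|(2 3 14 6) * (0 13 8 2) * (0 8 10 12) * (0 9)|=5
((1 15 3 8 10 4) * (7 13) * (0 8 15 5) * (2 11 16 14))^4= (16)(0 1 10)(4 8 5)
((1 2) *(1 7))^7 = ((1 2 7))^7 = (1 2 7)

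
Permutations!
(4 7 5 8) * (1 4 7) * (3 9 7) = (1 4)(3 9 7 5 8) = [0, 4, 2, 9, 1, 8, 6, 5, 3, 7]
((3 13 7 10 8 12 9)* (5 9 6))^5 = (3 12 13 6 7 5 10 9 8)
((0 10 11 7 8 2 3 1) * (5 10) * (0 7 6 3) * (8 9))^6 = ((0 5 10 11 6 3 1 7 9 8 2))^6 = (0 1 5 7 10 9 11 8 6 2 3)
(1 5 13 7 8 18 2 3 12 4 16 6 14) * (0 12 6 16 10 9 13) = [12, 5, 3, 6, 10, 0, 14, 8, 18, 13, 9, 11, 4, 7, 1, 15, 16, 17, 2] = (0 12 4 10 9 13 7 8 18 2 3 6 14 1 5)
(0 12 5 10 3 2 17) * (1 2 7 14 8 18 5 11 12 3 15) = [3, 2, 17, 7, 4, 10, 6, 14, 18, 9, 15, 12, 11, 13, 8, 1, 16, 0, 5] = (0 3 7 14 8 18 5 10 15 1 2 17)(11 12)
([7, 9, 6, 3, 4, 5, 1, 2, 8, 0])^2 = (0 2 1)(6 9 7)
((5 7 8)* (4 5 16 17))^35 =(4 17 16 8 7 5)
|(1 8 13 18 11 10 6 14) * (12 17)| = |(1 8 13 18 11 10 6 14)(12 17)| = 8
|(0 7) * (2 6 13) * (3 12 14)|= |(0 7)(2 6 13)(3 12 14)|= 6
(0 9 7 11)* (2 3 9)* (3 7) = (0 2 7 11)(3 9) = [2, 1, 7, 9, 4, 5, 6, 11, 8, 3, 10, 0]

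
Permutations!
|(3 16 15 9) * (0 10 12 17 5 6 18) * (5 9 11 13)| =|(0 10 12 17 9 3 16 15 11 13 5 6 18)| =13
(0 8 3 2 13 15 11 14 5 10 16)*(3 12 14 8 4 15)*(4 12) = [12, 1, 13, 2, 15, 10, 6, 7, 4, 9, 16, 8, 14, 3, 5, 11, 0] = (0 12 14 5 10 16)(2 13 3)(4 15 11 8)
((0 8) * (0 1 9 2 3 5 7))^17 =((0 8 1 9 2 3 5 7))^17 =(0 8 1 9 2 3 5 7)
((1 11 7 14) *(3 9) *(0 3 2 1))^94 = (0 7 1 9)(2 3 14 11)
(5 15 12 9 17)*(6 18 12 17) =(5 15 17)(6 18 12 9) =[0, 1, 2, 3, 4, 15, 18, 7, 8, 6, 10, 11, 9, 13, 14, 17, 16, 5, 12]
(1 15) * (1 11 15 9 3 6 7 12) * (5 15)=(1 9 3 6 7 12)(5 15 11)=[0, 9, 2, 6, 4, 15, 7, 12, 8, 3, 10, 5, 1, 13, 14, 11]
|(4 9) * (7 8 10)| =|(4 9)(7 8 10)| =6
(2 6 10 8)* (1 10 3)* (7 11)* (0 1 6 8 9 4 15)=(0 1 10 9 4 15)(2 8)(3 6)(7 11)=[1, 10, 8, 6, 15, 5, 3, 11, 2, 4, 9, 7, 12, 13, 14, 0]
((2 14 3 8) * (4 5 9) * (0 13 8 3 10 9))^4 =(0 14 5 2 4 8 9 13 10)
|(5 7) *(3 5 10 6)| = |(3 5 7 10 6)| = 5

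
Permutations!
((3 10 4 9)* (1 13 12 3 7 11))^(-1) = (1 11 7 9 4 10 3 12 13)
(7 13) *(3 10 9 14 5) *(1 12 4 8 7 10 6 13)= (1 12 4 8 7)(3 6 13 10 9 14 5)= [0, 12, 2, 6, 8, 3, 13, 1, 7, 14, 9, 11, 4, 10, 5]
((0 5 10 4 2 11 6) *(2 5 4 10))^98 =((0 4 5 2 11 6))^98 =(0 5 11)(2 6 4)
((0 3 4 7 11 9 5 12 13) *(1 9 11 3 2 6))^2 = (0 6 9 12)(1 5 13 2)(3 7 4)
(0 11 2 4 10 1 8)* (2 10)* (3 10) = (0 11 3 10 1 8)(2 4) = [11, 8, 4, 10, 2, 5, 6, 7, 0, 9, 1, 3]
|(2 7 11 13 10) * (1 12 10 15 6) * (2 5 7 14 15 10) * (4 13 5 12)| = 9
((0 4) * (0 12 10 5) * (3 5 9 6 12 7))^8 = (12)(0 3 4 5 7)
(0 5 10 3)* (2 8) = [5, 1, 8, 0, 4, 10, 6, 7, 2, 9, 3] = (0 5 10 3)(2 8)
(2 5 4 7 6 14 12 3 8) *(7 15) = (2 5 4 15 7 6 14 12 3 8) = [0, 1, 5, 8, 15, 4, 14, 6, 2, 9, 10, 11, 3, 13, 12, 7]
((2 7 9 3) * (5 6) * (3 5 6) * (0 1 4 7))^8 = (9) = ((0 1 4 7 9 5 3 2))^8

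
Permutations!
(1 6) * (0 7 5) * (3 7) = (0 3 7 5)(1 6) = [3, 6, 2, 7, 4, 0, 1, 5]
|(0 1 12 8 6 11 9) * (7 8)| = |(0 1 12 7 8 6 11 9)| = 8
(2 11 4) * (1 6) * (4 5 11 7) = (1 6)(2 7 4)(5 11) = [0, 6, 7, 3, 2, 11, 1, 4, 8, 9, 10, 5]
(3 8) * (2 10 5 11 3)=(2 10 5 11 3 8)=[0, 1, 10, 8, 4, 11, 6, 7, 2, 9, 5, 3]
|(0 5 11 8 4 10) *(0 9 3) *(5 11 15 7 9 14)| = |(0 11 8 4 10 14 5 15 7 9 3)| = 11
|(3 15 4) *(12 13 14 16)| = 12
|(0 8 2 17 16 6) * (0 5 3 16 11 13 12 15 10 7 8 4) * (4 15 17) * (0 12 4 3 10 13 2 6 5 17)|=|(0 15 13 4 12)(2 3 16 5 10 7 8 6 17 11)|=10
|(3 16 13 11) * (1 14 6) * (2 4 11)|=6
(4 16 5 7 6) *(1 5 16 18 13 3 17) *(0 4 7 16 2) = (0 4 18 13 3 17 1 5 16 2)(6 7) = [4, 5, 0, 17, 18, 16, 7, 6, 8, 9, 10, 11, 12, 3, 14, 15, 2, 1, 13]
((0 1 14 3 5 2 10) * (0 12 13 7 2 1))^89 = ((1 14 3 5)(2 10 12 13 7))^89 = (1 14 3 5)(2 7 13 12 10)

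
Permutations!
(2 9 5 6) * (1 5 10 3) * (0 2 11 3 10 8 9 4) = (0 2 4)(1 5 6 11 3)(8 9) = [2, 5, 4, 1, 0, 6, 11, 7, 9, 8, 10, 3]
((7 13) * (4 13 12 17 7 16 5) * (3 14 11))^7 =((3 14 11)(4 13 16 5)(7 12 17))^7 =(3 14 11)(4 5 16 13)(7 12 17)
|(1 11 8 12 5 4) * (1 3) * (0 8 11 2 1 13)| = |(0 8 12 5 4 3 13)(1 2)| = 14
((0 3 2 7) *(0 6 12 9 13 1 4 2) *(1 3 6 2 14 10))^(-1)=(0 3 13 9 12 6)(1 10 14 4)(2 7)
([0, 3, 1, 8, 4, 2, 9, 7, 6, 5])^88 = (1 9 3 5 8 2 6)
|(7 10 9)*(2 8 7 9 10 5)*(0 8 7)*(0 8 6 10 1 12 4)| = |(0 6 10 1 12 4)(2 7 5)| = 6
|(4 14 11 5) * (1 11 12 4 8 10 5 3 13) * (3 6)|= 15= |(1 11 6 3 13)(4 14 12)(5 8 10)|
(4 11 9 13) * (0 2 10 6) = (0 2 10 6)(4 11 9 13) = [2, 1, 10, 3, 11, 5, 0, 7, 8, 13, 6, 9, 12, 4]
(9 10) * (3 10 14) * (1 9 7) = (1 9 14 3 10 7) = [0, 9, 2, 10, 4, 5, 6, 1, 8, 14, 7, 11, 12, 13, 3]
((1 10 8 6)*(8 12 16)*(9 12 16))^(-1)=(1 6 8 16 10)(9 12)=((1 10 16 8 6)(9 12))^(-1)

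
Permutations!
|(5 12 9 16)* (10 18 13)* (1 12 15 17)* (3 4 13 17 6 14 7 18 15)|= 15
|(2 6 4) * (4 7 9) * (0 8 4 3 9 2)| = |(0 8 4)(2 6 7)(3 9)| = 6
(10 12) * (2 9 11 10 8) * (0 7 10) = (0 7 10 12 8 2 9 11) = [7, 1, 9, 3, 4, 5, 6, 10, 2, 11, 12, 0, 8]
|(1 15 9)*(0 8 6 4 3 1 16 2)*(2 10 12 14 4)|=|(0 8 6 2)(1 15 9 16 10 12 14 4 3)|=36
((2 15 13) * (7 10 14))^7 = (2 15 13)(7 10 14)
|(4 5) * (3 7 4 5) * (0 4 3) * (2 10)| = 2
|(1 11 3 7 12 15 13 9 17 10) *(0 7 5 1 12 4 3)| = |(0 7 4 3 5 1 11)(9 17 10 12 15 13)| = 42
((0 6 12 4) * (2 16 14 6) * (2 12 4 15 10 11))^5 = ((0 12 15 10 11 2 16 14 6 4))^5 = (0 2)(4 11)(6 10)(12 16)(14 15)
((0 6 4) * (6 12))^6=((0 12 6 4))^6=(0 6)(4 12)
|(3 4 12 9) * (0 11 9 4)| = |(0 11 9 3)(4 12)| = 4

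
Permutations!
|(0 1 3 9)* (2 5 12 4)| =4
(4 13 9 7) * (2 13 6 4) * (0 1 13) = [1, 13, 0, 3, 6, 5, 4, 2, 8, 7, 10, 11, 12, 9] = (0 1 13 9 7 2)(4 6)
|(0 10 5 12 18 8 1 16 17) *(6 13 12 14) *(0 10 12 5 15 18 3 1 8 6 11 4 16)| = 44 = |(0 12 3 1)(4 16 17 10 15 18 6 13 5 14 11)|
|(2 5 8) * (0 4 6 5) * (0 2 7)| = 6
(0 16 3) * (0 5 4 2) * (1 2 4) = (0 16 3 5 1 2) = [16, 2, 0, 5, 4, 1, 6, 7, 8, 9, 10, 11, 12, 13, 14, 15, 3]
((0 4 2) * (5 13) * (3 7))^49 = ((0 4 2)(3 7)(5 13))^49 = (0 4 2)(3 7)(5 13)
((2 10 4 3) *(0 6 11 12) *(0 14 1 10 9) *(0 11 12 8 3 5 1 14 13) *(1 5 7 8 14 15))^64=((0 6 12 13)(1 10 4 7 8 3 2 9 11 14 15))^64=(1 14 9 3 7 10 15 11 2 8 4)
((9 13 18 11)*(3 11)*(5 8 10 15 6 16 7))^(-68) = (3 9 18 11 13)(5 10 6 7 8 15 16)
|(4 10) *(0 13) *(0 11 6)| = |(0 13 11 6)(4 10)| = 4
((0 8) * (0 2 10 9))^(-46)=(0 9 10 2 8)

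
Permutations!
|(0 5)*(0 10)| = 3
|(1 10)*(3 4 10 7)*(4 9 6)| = 7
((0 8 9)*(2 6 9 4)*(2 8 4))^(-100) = (0 8 6)(2 9 4)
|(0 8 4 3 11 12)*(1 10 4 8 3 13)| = |(0 3 11 12)(1 10 4 13)| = 4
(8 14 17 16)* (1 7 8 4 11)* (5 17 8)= [0, 7, 2, 3, 11, 17, 6, 5, 14, 9, 10, 1, 12, 13, 8, 15, 4, 16]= (1 7 5 17 16 4 11)(8 14)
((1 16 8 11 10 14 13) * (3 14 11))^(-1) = (1 13 14 3 8 16)(10 11)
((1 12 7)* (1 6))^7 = ((1 12 7 6))^7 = (1 6 7 12)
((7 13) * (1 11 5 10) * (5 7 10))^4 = ((1 11 7 13 10))^4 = (1 10 13 7 11)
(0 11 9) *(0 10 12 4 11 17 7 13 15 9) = [17, 1, 2, 3, 11, 5, 6, 13, 8, 10, 12, 0, 4, 15, 14, 9, 16, 7] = (0 17 7 13 15 9 10 12 4 11)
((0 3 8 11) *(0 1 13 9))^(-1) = ((0 3 8 11 1 13 9))^(-1) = (0 9 13 1 11 8 3)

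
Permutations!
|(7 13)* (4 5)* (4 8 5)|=|(5 8)(7 13)|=2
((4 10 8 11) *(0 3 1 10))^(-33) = (0 1 8 4 3 10 11)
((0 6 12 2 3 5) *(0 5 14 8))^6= (0 8 14 3 2 12 6)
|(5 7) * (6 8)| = |(5 7)(6 8)| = 2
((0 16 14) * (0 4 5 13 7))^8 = ((0 16 14 4 5 13 7))^8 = (0 16 14 4 5 13 7)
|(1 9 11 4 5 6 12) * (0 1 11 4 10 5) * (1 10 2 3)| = |(0 10 5 6 12 11 2 3 1 9 4)| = 11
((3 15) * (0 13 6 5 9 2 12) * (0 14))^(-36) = ((0 13 6 5 9 2 12 14)(3 15))^(-36) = (15)(0 9)(2 13)(5 14)(6 12)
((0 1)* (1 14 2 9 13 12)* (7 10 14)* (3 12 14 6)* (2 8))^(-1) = ((0 7 10 6 3 12 1)(2 9 13 14 8))^(-1) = (0 1 12 3 6 10 7)(2 8 14 13 9)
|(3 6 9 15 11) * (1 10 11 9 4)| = |(1 10 11 3 6 4)(9 15)| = 6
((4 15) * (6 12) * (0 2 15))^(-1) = ((0 2 15 4)(6 12))^(-1) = (0 4 15 2)(6 12)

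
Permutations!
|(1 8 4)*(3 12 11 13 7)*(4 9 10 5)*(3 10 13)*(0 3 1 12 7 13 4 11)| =11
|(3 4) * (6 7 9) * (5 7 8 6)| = 6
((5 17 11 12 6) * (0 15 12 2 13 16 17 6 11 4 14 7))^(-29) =((0 15 12 11 2 13 16 17 4 14 7)(5 6))^(-29) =(0 2 4 15 13 14 12 16 7 11 17)(5 6)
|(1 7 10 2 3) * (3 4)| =6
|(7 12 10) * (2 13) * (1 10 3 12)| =|(1 10 7)(2 13)(3 12)| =6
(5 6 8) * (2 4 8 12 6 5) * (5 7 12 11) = (2 4 8)(5 7 12 6 11) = [0, 1, 4, 3, 8, 7, 11, 12, 2, 9, 10, 5, 6]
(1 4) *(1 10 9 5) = (1 4 10 9 5) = [0, 4, 2, 3, 10, 1, 6, 7, 8, 5, 9]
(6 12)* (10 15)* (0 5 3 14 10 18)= (0 5 3 14 10 15 18)(6 12)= [5, 1, 2, 14, 4, 3, 12, 7, 8, 9, 15, 11, 6, 13, 10, 18, 16, 17, 0]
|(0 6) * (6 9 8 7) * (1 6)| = |(0 9 8 7 1 6)| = 6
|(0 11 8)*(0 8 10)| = |(0 11 10)| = 3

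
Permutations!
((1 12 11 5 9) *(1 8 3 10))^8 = (12)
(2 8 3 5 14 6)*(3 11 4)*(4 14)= [0, 1, 8, 5, 3, 4, 2, 7, 11, 9, 10, 14, 12, 13, 6]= (2 8 11 14 6)(3 5 4)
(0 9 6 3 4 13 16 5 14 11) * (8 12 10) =(0 9 6 3 4 13 16 5 14 11)(8 12 10) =[9, 1, 2, 4, 13, 14, 3, 7, 12, 6, 8, 0, 10, 16, 11, 15, 5]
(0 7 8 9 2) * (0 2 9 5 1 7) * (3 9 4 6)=[0, 7, 2, 9, 6, 1, 3, 8, 5, 4]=(1 7 8 5)(3 9 4 6)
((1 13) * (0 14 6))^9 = ((0 14 6)(1 13))^9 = (14)(1 13)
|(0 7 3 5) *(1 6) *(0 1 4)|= 7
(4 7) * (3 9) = (3 9)(4 7) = [0, 1, 2, 9, 7, 5, 6, 4, 8, 3]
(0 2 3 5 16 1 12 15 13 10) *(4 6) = (0 2 3 5 16 1 12 15 13 10)(4 6) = [2, 12, 3, 5, 6, 16, 4, 7, 8, 9, 0, 11, 15, 10, 14, 13, 1]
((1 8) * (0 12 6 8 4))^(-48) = ((0 12 6 8 1 4))^(-48) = (12)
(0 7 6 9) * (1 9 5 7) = (0 1 9)(5 7 6) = [1, 9, 2, 3, 4, 7, 5, 6, 8, 0]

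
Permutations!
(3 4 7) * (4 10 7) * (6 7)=(3 10 6 7)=[0, 1, 2, 10, 4, 5, 7, 3, 8, 9, 6]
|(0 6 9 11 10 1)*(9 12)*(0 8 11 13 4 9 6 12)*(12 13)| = |(0 13 4 9 12 6)(1 8 11 10)| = 12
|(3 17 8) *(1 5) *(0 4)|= |(0 4)(1 5)(3 17 8)|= 6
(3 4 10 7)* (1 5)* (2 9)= (1 5)(2 9)(3 4 10 7)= [0, 5, 9, 4, 10, 1, 6, 3, 8, 2, 7]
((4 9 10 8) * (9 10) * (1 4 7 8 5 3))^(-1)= ((1 4 10 5 3)(7 8))^(-1)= (1 3 5 10 4)(7 8)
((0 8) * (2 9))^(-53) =(0 8)(2 9)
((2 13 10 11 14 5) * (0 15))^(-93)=((0 15)(2 13 10 11 14 5))^(-93)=(0 15)(2 11)(5 10)(13 14)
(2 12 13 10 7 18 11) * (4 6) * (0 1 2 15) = (0 1 2 12 13 10 7 18 11 15)(4 6) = [1, 2, 12, 3, 6, 5, 4, 18, 8, 9, 7, 15, 13, 10, 14, 0, 16, 17, 11]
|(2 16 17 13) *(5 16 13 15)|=4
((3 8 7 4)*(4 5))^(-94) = ((3 8 7 5 4))^(-94) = (3 8 7 5 4)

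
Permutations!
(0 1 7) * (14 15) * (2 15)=(0 1 7)(2 15 14)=[1, 7, 15, 3, 4, 5, 6, 0, 8, 9, 10, 11, 12, 13, 2, 14]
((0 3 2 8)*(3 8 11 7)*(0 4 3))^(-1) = (0 7 11 2 3 4 8) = ((0 8 4 3 2 11 7))^(-1)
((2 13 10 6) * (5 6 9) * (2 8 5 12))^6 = (2 13 10 9 12)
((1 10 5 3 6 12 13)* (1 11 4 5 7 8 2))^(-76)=(1 2 8 7 10)(3 6 12 13 11 4 5)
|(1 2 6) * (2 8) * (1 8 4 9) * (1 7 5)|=15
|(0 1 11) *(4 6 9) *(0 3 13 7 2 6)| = 10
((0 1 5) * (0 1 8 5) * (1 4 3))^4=((0 8 5 4 3 1))^4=(0 3 5)(1 4 8)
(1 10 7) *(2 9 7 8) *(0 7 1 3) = (0 7 3)(1 10 8 2 9) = [7, 10, 9, 0, 4, 5, 6, 3, 2, 1, 8]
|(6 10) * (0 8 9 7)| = 4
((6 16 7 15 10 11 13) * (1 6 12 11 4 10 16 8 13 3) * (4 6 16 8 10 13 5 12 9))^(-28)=(1 3 11 12 5 8 15 7 16)(4 9 13)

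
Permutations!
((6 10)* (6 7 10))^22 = ((7 10))^22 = (10)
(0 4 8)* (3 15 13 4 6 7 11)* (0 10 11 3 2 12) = (0 6 7 3 15 13 4 8 10 11 2 12) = [6, 1, 12, 15, 8, 5, 7, 3, 10, 9, 11, 2, 0, 4, 14, 13]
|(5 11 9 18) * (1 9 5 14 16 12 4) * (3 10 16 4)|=20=|(1 9 18 14 4)(3 10 16 12)(5 11)|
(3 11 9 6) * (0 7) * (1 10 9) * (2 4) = (0 7)(1 10 9 6 3 11)(2 4) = [7, 10, 4, 11, 2, 5, 3, 0, 8, 6, 9, 1]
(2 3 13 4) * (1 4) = (1 4 2 3 13) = [0, 4, 3, 13, 2, 5, 6, 7, 8, 9, 10, 11, 12, 1]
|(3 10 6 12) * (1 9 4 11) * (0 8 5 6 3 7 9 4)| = |(0 8 5 6 12 7 9)(1 4 11)(3 10)| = 42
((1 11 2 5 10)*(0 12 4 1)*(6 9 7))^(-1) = ((0 12 4 1 11 2 5 10)(6 9 7))^(-1) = (0 10 5 2 11 1 4 12)(6 7 9)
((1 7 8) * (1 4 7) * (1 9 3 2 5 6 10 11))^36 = ((1 9 3 2 5 6 10 11)(4 7 8))^36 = (1 5)(2 11)(3 10)(6 9)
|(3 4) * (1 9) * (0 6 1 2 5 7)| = 14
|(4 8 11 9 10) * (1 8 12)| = 7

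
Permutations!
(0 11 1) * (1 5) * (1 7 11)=(0 1)(5 7 11)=[1, 0, 2, 3, 4, 7, 6, 11, 8, 9, 10, 5]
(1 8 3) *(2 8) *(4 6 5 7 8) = (1 2 4 6 5 7 8 3) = [0, 2, 4, 1, 6, 7, 5, 8, 3]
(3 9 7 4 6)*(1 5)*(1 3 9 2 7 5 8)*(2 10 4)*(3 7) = (1 8)(2 3 10 4 6 9 5 7) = [0, 8, 3, 10, 6, 7, 9, 2, 1, 5, 4]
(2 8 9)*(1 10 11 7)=[0, 10, 8, 3, 4, 5, 6, 1, 9, 2, 11, 7]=(1 10 11 7)(2 8 9)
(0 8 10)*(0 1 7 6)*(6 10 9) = [8, 7, 2, 3, 4, 5, 0, 10, 9, 6, 1] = (0 8 9 6)(1 7 10)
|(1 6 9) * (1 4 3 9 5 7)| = |(1 6 5 7)(3 9 4)| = 12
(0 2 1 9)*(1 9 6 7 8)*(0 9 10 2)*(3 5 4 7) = (1 6 3 5 4 7 8)(2 10) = [0, 6, 10, 5, 7, 4, 3, 8, 1, 9, 2]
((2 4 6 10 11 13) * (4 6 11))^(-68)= (2 11 10)(4 6 13)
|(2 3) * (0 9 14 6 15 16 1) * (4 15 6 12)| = 8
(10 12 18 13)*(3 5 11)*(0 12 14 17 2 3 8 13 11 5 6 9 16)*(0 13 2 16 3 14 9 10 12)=(2 14 17 16 13 12 18 11 8)(3 6 10 9)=[0, 1, 14, 6, 4, 5, 10, 7, 2, 3, 9, 8, 18, 12, 17, 15, 13, 16, 11]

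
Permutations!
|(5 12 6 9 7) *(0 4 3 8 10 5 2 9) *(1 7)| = |(0 4 3 8 10 5 12 6)(1 7 2 9)| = 8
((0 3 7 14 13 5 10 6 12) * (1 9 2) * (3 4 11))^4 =(0 7 10 4 14 6 11 13 12 3 5)(1 9 2) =((0 4 11 3 7 14 13 5 10 6 12)(1 9 2))^4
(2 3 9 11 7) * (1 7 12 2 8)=(1 7 8)(2 3 9 11 12)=[0, 7, 3, 9, 4, 5, 6, 8, 1, 11, 10, 12, 2]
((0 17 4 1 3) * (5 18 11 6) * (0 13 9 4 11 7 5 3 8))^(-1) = (0 8 1 4 9 13 3 6 11 17)(5 7 18)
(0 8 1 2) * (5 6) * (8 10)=(0 10 8 1 2)(5 6)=[10, 2, 0, 3, 4, 6, 5, 7, 1, 9, 8]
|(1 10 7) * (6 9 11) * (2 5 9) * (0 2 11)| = |(0 2 5 9)(1 10 7)(6 11)| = 12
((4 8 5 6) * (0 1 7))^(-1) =(0 7 1)(4 6 5 8)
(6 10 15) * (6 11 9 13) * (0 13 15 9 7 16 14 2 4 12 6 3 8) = [13, 1, 4, 8, 12, 5, 10, 16, 0, 15, 9, 7, 6, 3, 2, 11, 14] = (0 13 3 8)(2 4 12 6 10 9 15 11 7 16 14)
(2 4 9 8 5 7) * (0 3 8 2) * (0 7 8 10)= (0 3 10)(2 4 9)(5 8)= [3, 1, 4, 10, 9, 8, 6, 7, 5, 2, 0]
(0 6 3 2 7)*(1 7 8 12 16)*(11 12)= (0 6 3 2 8 11 12 16 1 7)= [6, 7, 8, 2, 4, 5, 3, 0, 11, 9, 10, 12, 16, 13, 14, 15, 1]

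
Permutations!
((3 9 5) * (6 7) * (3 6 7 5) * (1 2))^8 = (9)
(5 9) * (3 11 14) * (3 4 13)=(3 11 14 4 13)(5 9)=[0, 1, 2, 11, 13, 9, 6, 7, 8, 5, 10, 14, 12, 3, 4]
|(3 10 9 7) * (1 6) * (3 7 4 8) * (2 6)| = 15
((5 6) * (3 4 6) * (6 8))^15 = ((3 4 8 6 5))^15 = (8)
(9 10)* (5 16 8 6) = (5 16 8 6)(9 10) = [0, 1, 2, 3, 4, 16, 5, 7, 6, 10, 9, 11, 12, 13, 14, 15, 8]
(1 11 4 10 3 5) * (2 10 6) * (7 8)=[0, 11, 10, 5, 6, 1, 2, 8, 7, 9, 3, 4]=(1 11 4 6 2 10 3 5)(7 8)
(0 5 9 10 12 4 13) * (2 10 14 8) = [5, 1, 10, 3, 13, 9, 6, 7, 2, 14, 12, 11, 4, 0, 8] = (0 5 9 14 8 2 10 12 4 13)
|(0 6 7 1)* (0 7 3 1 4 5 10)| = |(0 6 3 1 7 4 5 10)| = 8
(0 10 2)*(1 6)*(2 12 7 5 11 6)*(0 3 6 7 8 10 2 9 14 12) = (0 2 3 6 1 9 14 12 8 10)(5 11 7) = [2, 9, 3, 6, 4, 11, 1, 5, 10, 14, 0, 7, 8, 13, 12]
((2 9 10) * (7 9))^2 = ((2 7 9 10))^2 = (2 9)(7 10)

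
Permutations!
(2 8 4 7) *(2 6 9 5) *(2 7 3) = (2 8 4 3)(5 7 6 9) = [0, 1, 8, 2, 3, 7, 9, 6, 4, 5]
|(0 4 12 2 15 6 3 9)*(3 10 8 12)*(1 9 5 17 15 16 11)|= |(0 4 3 5 17 15 6 10 8 12 2 16 11 1 9)|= 15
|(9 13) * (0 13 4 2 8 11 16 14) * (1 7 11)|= |(0 13 9 4 2 8 1 7 11 16 14)|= 11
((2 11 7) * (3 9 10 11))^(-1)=(2 7 11 10 9 3)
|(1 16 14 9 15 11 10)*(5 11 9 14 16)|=|(16)(1 5 11 10)(9 15)|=4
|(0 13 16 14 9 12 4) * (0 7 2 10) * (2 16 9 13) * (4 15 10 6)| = |(0 2 6 4 7 16 14 13 9 12 15 10)| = 12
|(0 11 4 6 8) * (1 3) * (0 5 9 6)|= 12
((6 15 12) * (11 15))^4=((6 11 15 12))^4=(15)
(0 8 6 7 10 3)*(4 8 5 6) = (0 5 6 7 10 3)(4 8) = [5, 1, 2, 0, 8, 6, 7, 10, 4, 9, 3]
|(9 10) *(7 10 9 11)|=3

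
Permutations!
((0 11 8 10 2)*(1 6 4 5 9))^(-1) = (0 2 10 8 11)(1 9 5 4 6)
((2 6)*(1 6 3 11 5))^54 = (11)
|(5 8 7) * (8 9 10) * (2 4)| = 10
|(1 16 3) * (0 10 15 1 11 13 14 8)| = 10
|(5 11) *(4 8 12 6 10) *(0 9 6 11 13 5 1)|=|(0 9 6 10 4 8 12 11 1)(5 13)|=18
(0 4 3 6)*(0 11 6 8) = [4, 1, 2, 8, 3, 5, 11, 7, 0, 9, 10, 6] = (0 4 3 8)(6 11)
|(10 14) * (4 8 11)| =6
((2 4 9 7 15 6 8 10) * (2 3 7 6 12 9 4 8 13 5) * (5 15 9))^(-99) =(15)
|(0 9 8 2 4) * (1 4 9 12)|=|(0 12 1 4)(2 9 8)|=12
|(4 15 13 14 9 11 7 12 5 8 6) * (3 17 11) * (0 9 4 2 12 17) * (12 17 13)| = |(0 9 3)(2 17 11 7 13 14 4 15 12 5 8 6)| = 12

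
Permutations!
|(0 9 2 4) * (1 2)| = |(0 9 1 2 4)| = 5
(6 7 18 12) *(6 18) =[0, 1, 2, 3, 4, 5, 7, 6, 8, 9, 10, 11, 18, 13, 14, 15, 16, 17, 12] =(6 7)(12 18)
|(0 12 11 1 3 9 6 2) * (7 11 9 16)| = 5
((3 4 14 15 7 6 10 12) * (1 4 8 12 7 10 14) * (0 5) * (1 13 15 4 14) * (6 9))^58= (1 15 6 13 9 4 7 14 10)(3 8 12)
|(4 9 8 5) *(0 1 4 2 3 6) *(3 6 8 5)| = 14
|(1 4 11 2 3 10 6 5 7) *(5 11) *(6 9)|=|(1 4 5 7)(2 3 10 9 6 11)|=12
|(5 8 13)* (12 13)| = 4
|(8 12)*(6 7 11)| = 6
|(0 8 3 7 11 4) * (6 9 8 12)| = 9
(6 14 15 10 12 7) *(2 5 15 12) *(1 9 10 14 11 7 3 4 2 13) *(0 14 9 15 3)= [14, 15, 5, 4, 2, 3, 11, 6, 8, 10, 13, 7, 0, 1, 12, 9]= (0 14 12)(1 15 9 10 13)(2 5 3 4)(6 11 7)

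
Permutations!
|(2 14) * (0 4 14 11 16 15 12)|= |(0 4 14 2 11 16 15 12)|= 8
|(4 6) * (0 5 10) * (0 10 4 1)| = |(10)(0 5 4 6 1)| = 5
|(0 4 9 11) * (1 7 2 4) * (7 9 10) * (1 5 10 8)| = 10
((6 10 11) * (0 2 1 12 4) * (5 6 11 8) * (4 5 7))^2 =((0 2 1 12 5 6 10 8 7 4))^2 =(0 1 5 10 7)(2 12 6 8 4)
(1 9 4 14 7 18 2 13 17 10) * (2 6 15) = (1 9 4 14 7 18 6 15 2 13 17 10) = [0, 9, 13, 3, 14, 5, 15, 18, 8, 4, 1, 11, 12, 17, 7, 2, 16, 10, 6]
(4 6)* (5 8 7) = [0, 1, 2, 3, 6, 8, 4, 5, 7] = (4 6)(5 8 7)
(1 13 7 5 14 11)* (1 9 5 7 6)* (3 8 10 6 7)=(1 13 7 3 8 10 6)(5 14 11 9)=[0, 13, 2, 8, 4, 14, 1, 3, 10, 5, 6, 9, 12, 7, 11]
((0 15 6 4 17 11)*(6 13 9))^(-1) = ((0 15 13 9 6 4 17 11))^(-1) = (0 11 17 4 6 9 13 15)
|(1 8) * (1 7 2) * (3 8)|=5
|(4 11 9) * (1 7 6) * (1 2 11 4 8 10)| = |(1 7 6 2 11 9 8 10)| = 8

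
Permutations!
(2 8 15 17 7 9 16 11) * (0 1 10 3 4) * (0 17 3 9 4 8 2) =(0 1 10 9 16 11)(3 8 15)(4 17 7) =[1, 10, 2, 8, 17, 5, 6, 4, 15, 16, 9, 0, 12, 13, 14, 3, 11, 7]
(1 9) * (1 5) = [0, 9, 2, 3, 4, 1, 6, 7, 8, 5] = (1 9 5)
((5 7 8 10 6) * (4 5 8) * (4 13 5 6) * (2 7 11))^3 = (2 5 7 11 13)(4 10 8 6)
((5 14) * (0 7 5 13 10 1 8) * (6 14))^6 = (0 10 6)(1 14 7)(5 8 13)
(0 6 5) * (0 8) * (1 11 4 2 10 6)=[1, 11, 10, 3, 2, 8, 5, 7, 0, 9, 6, 4]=(0 1 11 4 2 10 6 5 8)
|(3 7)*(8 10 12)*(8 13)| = 4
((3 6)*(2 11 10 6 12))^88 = (2 3 10)(6 11 12)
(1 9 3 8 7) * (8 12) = [0, 9, 2, 12, 4, 5, 6, 1, 7, 3, 10, 11, 8] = (1 9 3 12 8 7)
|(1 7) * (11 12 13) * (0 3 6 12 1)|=8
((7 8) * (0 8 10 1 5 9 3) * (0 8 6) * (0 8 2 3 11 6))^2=(1 9 6 7)(5 11 8 10)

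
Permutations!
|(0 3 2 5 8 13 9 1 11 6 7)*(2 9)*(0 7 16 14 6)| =60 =|(0 3 9 1 11)(2 5 8 13)(6 16 14)|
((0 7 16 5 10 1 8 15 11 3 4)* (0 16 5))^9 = ((0 7 5 10 1 8 15 11 3 4 16))^9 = (0 4 11 8 10 7 16 3 15 1 5)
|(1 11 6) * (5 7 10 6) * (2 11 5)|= |(1 5 7 10 6)(2 11)|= 10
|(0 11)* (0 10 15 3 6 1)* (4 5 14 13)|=|(0 11 10 15 3 6 1)(4 5 14 13)|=28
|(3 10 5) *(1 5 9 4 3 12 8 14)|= |(1 5 12 8 14)(3 10 9 4)|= 20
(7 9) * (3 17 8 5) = (3 17 8 5)(7 9) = [0, 1, 2, 17, 4, 3, 6, 9, 5, 7, 10, 11, 12, 13, 14, 15, 16, 8]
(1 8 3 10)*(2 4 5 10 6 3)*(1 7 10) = [0, 8, 4, 6, 5, 1, 3, 10, 2, 9, 7] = (1 8 2 4 5)(3 6)(7 10)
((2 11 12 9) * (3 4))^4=(12)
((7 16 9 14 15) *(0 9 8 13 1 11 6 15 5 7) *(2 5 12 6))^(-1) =((0 9 14 12 6 15)(1 11 2 5 7 16 8 13))^(-1) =(0 15 6 12 14 9)(1 13 8 16 7 5 2 11)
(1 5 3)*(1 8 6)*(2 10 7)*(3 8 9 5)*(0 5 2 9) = (0 5 8 6 1 3)(2 10 7 9) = [5, 3, 10, 0, 4, 8, 1, 9, 6, 2, 7]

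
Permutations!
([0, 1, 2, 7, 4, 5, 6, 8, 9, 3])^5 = (3 7 8 9)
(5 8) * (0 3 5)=[3, 1, 2, 5, 4, 8, 6, 7, 0]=(0 3 5 8)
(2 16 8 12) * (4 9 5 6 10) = (2 16 8 12)(4 9 5 6 10) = [0, 1, 16, 3, 9, 6, 10, 7, 12, 5, 4, 11, 2, 13, 14, 15, 8]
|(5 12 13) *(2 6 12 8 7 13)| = 12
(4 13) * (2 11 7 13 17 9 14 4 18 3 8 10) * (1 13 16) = (1 13 18 3 8 10 2 11 7 16)(4 17 9 14) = [0, 13, 11, 8, 17, 5, 6, 16, 10, 14, 2, 7, 12, 18, 4, 15, 1, 9, 3]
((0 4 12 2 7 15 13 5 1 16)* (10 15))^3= ((0 4 12 2 7 10 15 13 5 1 16))^3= (0 2 15 1 4 7 13 16 12 10 5)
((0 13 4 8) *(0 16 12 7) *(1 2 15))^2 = (0 4 16 7 13 8 12)(1 15 2)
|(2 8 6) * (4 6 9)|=|(2 8 9 4 6)|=5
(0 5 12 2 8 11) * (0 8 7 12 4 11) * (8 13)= [5, 1, 7, 3, 11, 4, 6, 12, 0, 9, 10, 13, 2, 8]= (0 5 4 11 13 8)(2 7 12)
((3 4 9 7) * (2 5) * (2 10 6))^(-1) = ((2 5 10 6)(3 4 9 7))^(-1) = (2 6 10 5)(3 7 9 4)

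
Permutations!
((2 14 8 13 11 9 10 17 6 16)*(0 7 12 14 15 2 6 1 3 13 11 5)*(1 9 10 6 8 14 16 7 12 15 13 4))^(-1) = ((0 12 16 8 11 10 17 9 6 7 15 2 13 5)(1 3 4))^(-1) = (0 5 13 2 15 7 6 9 17 10 11 8 16 12)(1 4 3)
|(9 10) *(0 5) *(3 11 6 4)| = 4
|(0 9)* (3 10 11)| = 6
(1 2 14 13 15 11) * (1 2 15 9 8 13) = (1 15 11 2 14)(8 13 9) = [0, 15, 14, 3, 4, 5, 6, 7, 13, 8, 10, 2, 12, 9, 1, 11]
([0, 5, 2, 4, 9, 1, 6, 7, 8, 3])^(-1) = (1 5)(3 9 4)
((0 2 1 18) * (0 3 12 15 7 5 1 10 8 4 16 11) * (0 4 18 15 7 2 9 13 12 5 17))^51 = ((0 9 13 12 7 17)(1 15 2 10 8 18 3 5)(4 16 11))^51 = (0 12)(1 10 3 15 8 5 2 18)(7 9)(13 17)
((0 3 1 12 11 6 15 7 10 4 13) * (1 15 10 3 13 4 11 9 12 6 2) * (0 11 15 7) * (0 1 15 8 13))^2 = (1 10 13 2)(6 8 11 15) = ((1 6 10 8 13 11 2 15)(3 7)(9 12))^2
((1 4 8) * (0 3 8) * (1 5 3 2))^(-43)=(0 2 1 4)(3 5 8)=((0 2 1 4)(3 8 5))^(-43)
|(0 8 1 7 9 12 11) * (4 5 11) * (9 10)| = 10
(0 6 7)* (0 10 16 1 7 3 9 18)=(0 6 3 9 18)(1 7 10 16)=[6, 7, 2, 9, 4, 5, 3, 10, 8, 18, 16, 11, 12, 13, 14, 15, 1, 17, 0]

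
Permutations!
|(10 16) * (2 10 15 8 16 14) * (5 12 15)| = 15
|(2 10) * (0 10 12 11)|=5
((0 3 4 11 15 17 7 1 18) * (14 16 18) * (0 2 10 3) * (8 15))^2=((1 14 16 18 2 10 3 4 11 8 15 17 7))^2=(1 16 2 3 11 15 7 14 18 10 4 8 17)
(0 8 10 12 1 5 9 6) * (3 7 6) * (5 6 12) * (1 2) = [8, 6, 1, 7, 4, 9, 0, 12, 10, 3, 5, 11, 2] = (0 8 10 5 9 3 7 12 2 1 6)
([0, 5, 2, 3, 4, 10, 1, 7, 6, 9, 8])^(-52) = (1 8 5 6 10)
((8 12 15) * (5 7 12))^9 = (5 8 15 12 7)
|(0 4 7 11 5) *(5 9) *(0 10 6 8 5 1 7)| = 4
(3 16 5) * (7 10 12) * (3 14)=(3 16 5 14)(7 10 12)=[0, 1, 2, 16, 4, 14, 6, 10, 8, 9, 12, 11, 7, 13, 3, 15, 5]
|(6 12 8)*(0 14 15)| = 3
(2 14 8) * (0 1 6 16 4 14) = (0 1 6 16 4 14 8 2) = [1, 6, 0, 3, 14, 5, 16, 7, 2, 9, 10, 11, 12, 13, 8, 15, 4]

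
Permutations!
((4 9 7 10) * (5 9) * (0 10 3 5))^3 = ((0 10 4)(3 5 9 7))^3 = (10)(3 7 9 5)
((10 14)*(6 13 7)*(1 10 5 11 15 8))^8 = ((1 10 14 5 11 15 8)(6 13 7))^8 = (1 10 14 5 11 15 8)(6 7 13)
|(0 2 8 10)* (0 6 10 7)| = 4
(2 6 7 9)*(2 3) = [0, 1, 6, 2, 4, 5, 7, 9, 8, 3] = (2 6 7 9 3)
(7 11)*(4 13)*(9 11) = (4 13)(7 9 11) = [0, 1, 2, 3, 13, 5, 6, 9, 8, 11, 10, 7, 12, 4]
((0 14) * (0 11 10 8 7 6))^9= ((0 14 11 10 8 7 6))^9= (0 11 8 6 14 10 7)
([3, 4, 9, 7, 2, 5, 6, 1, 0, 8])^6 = [9, 3, 1, 8, 7, 5, 6, 0, 2, 4]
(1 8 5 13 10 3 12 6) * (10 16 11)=[0, 8, 2, 12, 4, 13, 1, 7, 5, 9, 3, 10, 6, 16, 14, 15, 11]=(1 8 5 13 16 11 10 3 12 6)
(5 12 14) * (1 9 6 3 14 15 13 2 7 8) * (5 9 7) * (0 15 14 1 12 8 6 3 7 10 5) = (0 15 13 2)(1 10 5 8 12 14 9 3)(6 7) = [15, 10, 0, 1, 4, 8, 7, 6, 12, 3, 5, 11, 14, 2, 9, 13]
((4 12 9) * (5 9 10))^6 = ((4 12 10 5 9))^6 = (4 12 10 5 9)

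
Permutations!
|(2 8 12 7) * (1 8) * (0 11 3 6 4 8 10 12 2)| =11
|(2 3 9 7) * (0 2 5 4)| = 7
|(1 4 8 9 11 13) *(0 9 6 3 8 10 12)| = |(0 9 11 13 1 4 10 12)(3 8 6)| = 24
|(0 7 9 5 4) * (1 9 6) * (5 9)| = 6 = |(9)(0 7 6 1 5 4)|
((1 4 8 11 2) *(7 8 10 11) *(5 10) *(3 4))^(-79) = (1 11 5 3 2 10 4)(7 8) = ((1 3 4 5 10 11 2)(7 8))^(-79)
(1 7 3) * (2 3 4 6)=(1 7 4 6 2 3)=[0, 7, 3, 1, 6, 5, 2, 4]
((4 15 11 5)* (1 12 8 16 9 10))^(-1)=((1 12 8 16 9 10)(4 15 11 5))^(-1)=(1 10 9 16 8 12)(4 5 11 15)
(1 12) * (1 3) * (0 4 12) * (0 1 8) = [4, 1, 2, 8, 12, 5, 6, 7, 0, 9, 10, 11, 3] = (0 4 12 3 8)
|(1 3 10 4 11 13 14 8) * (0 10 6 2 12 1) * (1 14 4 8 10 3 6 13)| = 12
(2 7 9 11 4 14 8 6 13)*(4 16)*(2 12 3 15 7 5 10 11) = (2 5 10 11 16 4 14 8 6 13 12 3 15 7 9) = [0, 1, 5, 15, 14, 10, 13, 9, 6, 2, 11, 16, 3, 12, 8, 7, 4]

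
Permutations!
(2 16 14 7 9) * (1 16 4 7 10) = [0, 16, 4, 3, 7, 5, 6, 9, 8, 2, 1, 11, 12, 13, 10, 15, 14] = (1 16 14 10)(2 4 7 9)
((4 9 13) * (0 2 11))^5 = ((0 2 11)(4 9 13))^5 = (0 11 2)(4 13 9)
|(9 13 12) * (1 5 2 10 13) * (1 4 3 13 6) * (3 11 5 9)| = 24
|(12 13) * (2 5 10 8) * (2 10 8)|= 4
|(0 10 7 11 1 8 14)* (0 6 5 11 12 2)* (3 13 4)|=30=|(0 10 7 12 2)(1 8 14 6 5 11)(3 13 4)|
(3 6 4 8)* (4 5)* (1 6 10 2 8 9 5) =[0, 6, 8, 10, 9, 4, 1, 7, 3, 5, 2] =(1 6)(2 8 3 10)(4 9 5)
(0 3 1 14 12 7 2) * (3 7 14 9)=(0 7 2)(1 9 3)(12 14)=[7, 9, 0, 1, 4, 5, 6, 2, 8, 3, 10, 11, 14, 13, 12]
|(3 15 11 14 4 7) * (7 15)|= 4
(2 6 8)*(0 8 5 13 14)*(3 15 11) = (0 8 2 6 5 13 14)(3 15 11) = [8, 1, 6, 15, 4, 13, 5, 7, 2, 9, 10, 3, 12, 14, 0, 11]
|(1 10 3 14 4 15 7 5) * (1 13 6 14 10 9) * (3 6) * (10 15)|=20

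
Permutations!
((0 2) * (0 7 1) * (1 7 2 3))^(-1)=((7)(0 3 1))^(-1)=(7)(0 1 3)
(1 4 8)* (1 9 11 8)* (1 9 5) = [0, 4, 2, 3, 9, 1, 6, 7, 5, 11, 10, 8] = (1 4 9 11 8 5)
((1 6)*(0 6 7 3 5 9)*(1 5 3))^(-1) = (0 9 5 6)(1 7) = ((0 6 5 9)(1 7))^(-1)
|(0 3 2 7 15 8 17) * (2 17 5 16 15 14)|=12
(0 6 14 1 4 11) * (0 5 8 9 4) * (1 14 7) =[6, 0, 2, 3, 11, 8, 7, 1, 9, 4, 10, 5, 12, 13, 14] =(14)(0 6 7 1)(4 11 5 8 9)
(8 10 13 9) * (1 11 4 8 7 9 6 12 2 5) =(1 11 4 8 10 13 6 12 2 5)(7 9) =[0, 11, 5, 3, 8, 1, 12, 9, 10, 7, 13, 4, 2, 6]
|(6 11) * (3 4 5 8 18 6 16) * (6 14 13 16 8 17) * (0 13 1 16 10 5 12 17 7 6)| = 16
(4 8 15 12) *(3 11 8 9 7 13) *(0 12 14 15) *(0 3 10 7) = (0 12 4 9)(3 11 8)(7 13 10)(14 15) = [12, 1, 2, 11, 9, 5, 6, 13, 3, 0, 7, 8, 4, 10, 15, 14]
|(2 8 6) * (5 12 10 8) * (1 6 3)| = 8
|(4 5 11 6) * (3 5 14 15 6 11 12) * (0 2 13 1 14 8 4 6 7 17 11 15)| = 60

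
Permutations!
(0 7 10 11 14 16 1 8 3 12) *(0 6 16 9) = [7, 8, 2, 12, 4, 5, 16, 10, 3, 0, 11, 14, 6, 13, 9, 15, 1] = (0 7 10 11 14 9)(1 8 3 12 6 16)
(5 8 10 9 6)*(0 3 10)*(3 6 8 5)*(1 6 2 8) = [2, 6, 8, 10, 4, 5, 3, 7, 0, 1, 9] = (0 2 8)(1 6 3 10 9)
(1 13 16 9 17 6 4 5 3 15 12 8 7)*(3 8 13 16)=(1 16 9 17 6 4 5 8 7)(3 15 12 13)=[0, 16, 2, 15, 5, 8, 4, 1, 7, 17, 10, 11, 13, 3, 14, 12, 9, 6]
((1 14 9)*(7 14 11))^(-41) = (1 9 14 7 11)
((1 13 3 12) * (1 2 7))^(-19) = ((1 13 3 12 2 7))^(-19) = (1 7 2 12 3 13)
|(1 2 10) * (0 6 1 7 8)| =7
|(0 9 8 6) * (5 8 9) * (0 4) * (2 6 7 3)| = |(9)(0 5 8 7 3 2 6 4)| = 8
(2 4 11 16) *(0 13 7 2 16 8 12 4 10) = (16)(0 13 7 2 10)(4 11 8 12) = [13, 1, 10, 3, 11, 5, 6, 2, 12, 9, 0, 8, 4, 7, 14, 15, 16]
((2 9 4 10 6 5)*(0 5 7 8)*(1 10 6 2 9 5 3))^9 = (0 7 4 5 10 3 8 6 9 2 1)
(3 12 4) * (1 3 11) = (1 3 12 4 11) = [0, 3, 2, 12, 11, 5, 6, 7, 8, 9, 10, 1, 4]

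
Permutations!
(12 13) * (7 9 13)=(7 9 13 12)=[0, 1, 2, 3, 4, 5, 6, 9, 8, 13, 10, 11, 7, 12]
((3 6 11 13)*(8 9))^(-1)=((3 6 11 13)(8 9))^(-1)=(3 13 11 6)(8 9)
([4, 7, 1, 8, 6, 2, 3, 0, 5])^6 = (0 2 3)(1 8 4)(5 6 7)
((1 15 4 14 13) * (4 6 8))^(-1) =(1 13 14 4 8 6 15)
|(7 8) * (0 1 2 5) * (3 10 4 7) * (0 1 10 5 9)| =10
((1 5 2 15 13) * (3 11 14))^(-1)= (1 13 15 2 5)(3 14 11)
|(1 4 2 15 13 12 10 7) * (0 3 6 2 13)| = 30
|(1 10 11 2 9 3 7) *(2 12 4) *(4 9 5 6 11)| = 11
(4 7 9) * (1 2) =[0, 2, 1, 3, 7, 5, 6, 9, 8, 4] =(1 2)(4 7 9)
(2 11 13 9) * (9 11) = (2 9)(11 13) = [0, 1, 9, 3, 4, 5, 6, 7, 8, 2, 10, 13, 12, 11]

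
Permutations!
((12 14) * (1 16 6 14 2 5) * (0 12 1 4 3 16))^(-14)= (0 16 2 14 4)(1 3 12 6 5)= ((0 12 2 5 4 3 16 6 14 1))^(-14)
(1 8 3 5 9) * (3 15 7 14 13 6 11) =(1 8 15 7 14 13 6 11 3 5 9) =[0, 8, 2, 5, 4, 9, 11, 14, 15, 1, 10, 3, 12, 6, 13, 7]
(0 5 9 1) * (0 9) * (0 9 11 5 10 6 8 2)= (0 10 6 8 2)(1 11 5 9)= [10, 11, 0, 3, 4, 9, 8, 7, 2, 1, 6, 5]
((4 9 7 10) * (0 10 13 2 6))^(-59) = ((0 10 4 9 7 13 2 6))^(-59) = (0 13 4 6 7 10 2 9)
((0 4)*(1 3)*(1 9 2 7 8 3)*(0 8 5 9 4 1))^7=((0 1)(2 7 5 9)(3 4 8))^7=(0 1)(2 9 5 7)(3 4 8)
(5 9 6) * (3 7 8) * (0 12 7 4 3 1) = (0 12 7 8 1)(3 4)(5 9 6) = [12, 0, 2, 4, 3, 9, 5, 8, 1, 6, 10, 11, 7]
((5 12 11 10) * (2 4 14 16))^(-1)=(2 16 14 4)(5 10 11 12)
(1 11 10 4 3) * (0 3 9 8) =[3, 11, 2, 1, 9, 5, 6, 7, 0, 8, 4, 10] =(0 3 1 11 10 4 9 8)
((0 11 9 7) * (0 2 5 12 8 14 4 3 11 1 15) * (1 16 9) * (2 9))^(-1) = (0 15 1 11 3 4 14 8 12 5 2 16)(7 9)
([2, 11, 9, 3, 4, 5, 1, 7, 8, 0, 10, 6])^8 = (0 9 2)(1 6 11)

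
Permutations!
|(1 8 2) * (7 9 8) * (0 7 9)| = 4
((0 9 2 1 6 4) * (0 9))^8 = (1 9 6 2 4)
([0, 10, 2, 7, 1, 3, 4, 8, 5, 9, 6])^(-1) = [0, 4, 2, 5, 6, 8, 10, 3, 7, 9, 1]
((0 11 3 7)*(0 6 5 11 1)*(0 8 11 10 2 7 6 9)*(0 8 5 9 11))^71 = (0 7 8 2 9 10 6 5 3 1 11)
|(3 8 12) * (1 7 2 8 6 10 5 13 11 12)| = |(1 7 2 8)(3 6 10 5 13 11 12)| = 28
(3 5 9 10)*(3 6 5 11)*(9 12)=(3 11)(5 12 9 10 6)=[0, 1, 2, 11, 4, 12, 5, 7, 8, 10, 6, 3, 9]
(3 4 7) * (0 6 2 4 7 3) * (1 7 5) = (0 6 2 4 3 5 1 7) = [6, 7, 4, 5, 3, 1, 2, 0]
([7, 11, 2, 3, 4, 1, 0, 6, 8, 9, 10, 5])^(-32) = [7, 11, 2, 3, 4, 1, 0, 6, 8, 9, 10, 5]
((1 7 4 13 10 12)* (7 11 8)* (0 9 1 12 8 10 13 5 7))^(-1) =(13)(0 8 10 11 1 9)(4 7 5)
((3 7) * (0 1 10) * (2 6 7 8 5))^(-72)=(10)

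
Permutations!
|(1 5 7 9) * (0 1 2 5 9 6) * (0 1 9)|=7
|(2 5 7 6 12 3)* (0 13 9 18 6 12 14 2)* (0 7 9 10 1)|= 12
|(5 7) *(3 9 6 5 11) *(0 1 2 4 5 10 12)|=|(0 1 2 4 5 7 11 3 9 6 10 12)|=12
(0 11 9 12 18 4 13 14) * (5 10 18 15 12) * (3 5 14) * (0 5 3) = (0 11 9 14 5 10 18 4 13)(12 15) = [11, 1, 2, 3, 13, 10, 6, 7, 8, 14, 18, 9, 15, 0, 5, 12, 16, 17, 4]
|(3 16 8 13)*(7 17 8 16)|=5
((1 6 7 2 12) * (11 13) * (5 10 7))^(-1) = (1 12 2 7 10 5 6)(11 13)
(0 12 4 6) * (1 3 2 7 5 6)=(0 12 4 1 3 2 7 5 6)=[12, 3, 7, 2, 1, 6, 0, 5, 8, 9, 10, 11, 4]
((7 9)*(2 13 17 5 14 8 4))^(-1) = ((2 13 17 5 14 8 4)(7 9))^(-1) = (2 4 8 14 5 17 13)(7 9)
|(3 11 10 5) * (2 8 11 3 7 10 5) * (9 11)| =7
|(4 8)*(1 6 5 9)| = |(1 6 5 9)(4 8)| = 4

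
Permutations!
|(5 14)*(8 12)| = |(5 14)(8 12)| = 2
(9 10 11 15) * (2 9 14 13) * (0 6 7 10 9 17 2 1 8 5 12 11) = (0 6 7 10)(1 8 5 12 11 15 14 13)(2 17) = [6, 8, 17, 3, 4, 12, 7, 10, 5, 9, 0, 15, 11, 1, 13, 14, 16, 2]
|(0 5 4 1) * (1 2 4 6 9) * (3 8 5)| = |(0 3 8 5 6 9 1)(2 4)| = 14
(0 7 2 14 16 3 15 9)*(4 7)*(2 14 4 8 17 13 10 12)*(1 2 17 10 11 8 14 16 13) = [14, 2, 4, 15, 7, 5, 6, 16, 10, 0, 12, 8, 17, 11, 13, 9, 3, 1] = (0 14 13 11 8 10 12 17 1 2 4 7 16 3 15 9)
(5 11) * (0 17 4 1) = (0 17 4 1)(5 11) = [17, 0, 2, 3, 1, 11, 6, 7, 8, 9, 10, 5, 12, 13, 14, 15, 16, 4]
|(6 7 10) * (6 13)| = 4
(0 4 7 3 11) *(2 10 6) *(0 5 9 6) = (0 4 7 3 11 5 9 6 2 10) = [4, 1, 10, 11, 7, 9, 2, 3, 8, 6, 0, 5]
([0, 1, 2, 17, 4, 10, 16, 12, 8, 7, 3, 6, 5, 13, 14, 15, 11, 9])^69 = (3 10 5 12 7 9 17)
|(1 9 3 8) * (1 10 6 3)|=4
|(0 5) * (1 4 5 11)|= |(0 11 1 4 5)|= 5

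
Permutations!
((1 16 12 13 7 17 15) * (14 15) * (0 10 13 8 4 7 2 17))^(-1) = ((0 10 13 2 17 14 15 1 16 12 8 4 7))^(-1) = (0 7 4 8 12 16 1 15 14 17 2 13 10)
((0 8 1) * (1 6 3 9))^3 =((0 8 6 3 9 1))^3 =(0 3)(1 6)(8 9)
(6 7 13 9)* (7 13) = (6 13 9) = [0, 1, 2, 3, 4, 5, 13, 7, 8, 6, 10, 11, 12, 9]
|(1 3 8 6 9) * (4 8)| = 6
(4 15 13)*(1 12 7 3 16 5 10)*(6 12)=(1 6 12 7 3 16 5 10)(4 15 13)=[0, 6, 2, 16, 15, 10, 12, 3, 8, 9, 1, 11, 7, 4, 14, 13, 5]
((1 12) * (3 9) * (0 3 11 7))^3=((0 3 9 11 7)(1 12))^3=(0 11 3 7 9)(1 12)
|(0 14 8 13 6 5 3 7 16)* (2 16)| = 10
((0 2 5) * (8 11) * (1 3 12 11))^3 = ((0 2 5)(1 3 12 11 8))^3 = (1 11 3 8 12)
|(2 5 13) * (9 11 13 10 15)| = 7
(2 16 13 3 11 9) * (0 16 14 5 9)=[16, 1, 14, 11, 4, 9, 6, 7, 8, 2, 10, 0, 12, 3, 5, 15, 13]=(0 16 13 3 11)(2 14 5 9)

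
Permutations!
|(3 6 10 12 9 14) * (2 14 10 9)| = 7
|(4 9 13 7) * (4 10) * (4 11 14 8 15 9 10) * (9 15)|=|(15)(4 10 11 14 8 9 13 7)|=8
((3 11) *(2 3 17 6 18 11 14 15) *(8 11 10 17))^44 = ((2 3 14 15)(6 18 10 17)(8 11))^44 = (18)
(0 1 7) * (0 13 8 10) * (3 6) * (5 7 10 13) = [1, 10, 2, 6, 4, 7, 3, 5, 13, 9, 0, 11, 12, 8] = (0 1 10)(3 6)(5 7)(8 13)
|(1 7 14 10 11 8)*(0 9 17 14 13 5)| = |(0 9 17 14 10 11 8 1 7 13 5)| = 11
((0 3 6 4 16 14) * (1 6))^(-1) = ((0 3 1 6 4 16 14))^(-1) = (0 14 16 4 6 1 3)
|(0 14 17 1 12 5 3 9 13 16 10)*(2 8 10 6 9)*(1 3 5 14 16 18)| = 14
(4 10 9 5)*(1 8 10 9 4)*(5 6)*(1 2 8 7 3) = (1 7 3)(2 8 10 4 9 6 5) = [0, 7, 8, 1, 9, 2, 5, 3, 10, 6, 4]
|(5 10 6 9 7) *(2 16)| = |(2 16)(5 10 6 9 7)| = 10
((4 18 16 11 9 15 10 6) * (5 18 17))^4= (4 16 10 5 9)(6 18 15 17 11)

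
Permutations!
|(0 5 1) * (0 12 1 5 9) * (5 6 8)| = |(0 9)(1 12)(5 6 8)| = 6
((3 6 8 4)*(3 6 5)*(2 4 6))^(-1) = (2 4)(3 5)(6 8)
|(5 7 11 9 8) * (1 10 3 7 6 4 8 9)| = 20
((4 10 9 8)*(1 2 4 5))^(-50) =((1 2 4 10 9 8 5))^(-50) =(1 5 8 9 10 4 2)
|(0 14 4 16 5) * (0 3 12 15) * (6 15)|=9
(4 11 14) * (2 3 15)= (2 3 15)(4 11 14)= [0, 1, 3, 15, 11, 5, 6, 7, 8, 9, 10, 14, 12, 13, 4, 2]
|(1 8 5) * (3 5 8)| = 3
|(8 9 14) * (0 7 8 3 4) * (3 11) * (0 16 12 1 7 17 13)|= |(0 17 13)(1 7 8 9 14 11 3 4 16 12)|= 30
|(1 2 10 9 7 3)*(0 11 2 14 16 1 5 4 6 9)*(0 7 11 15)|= |(0 15)(1 14 16)(2 10 7 3 5 4 6 9 11)|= 18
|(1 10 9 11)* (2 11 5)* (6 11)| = 7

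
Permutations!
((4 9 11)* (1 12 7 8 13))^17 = ((1 12 7 8 13)(4 9 11))^17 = (1 7 13 12 8)(4 11 9)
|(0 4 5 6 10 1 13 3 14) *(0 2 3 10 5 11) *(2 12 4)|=|(0 2 3 14 12 4 11)(1 13 10)(5 6)|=42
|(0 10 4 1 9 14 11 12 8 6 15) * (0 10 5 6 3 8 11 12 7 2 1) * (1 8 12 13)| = 12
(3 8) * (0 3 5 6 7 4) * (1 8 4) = [3, 8, 2, 4, 0, 6, 7, 1, 5] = (0 3 4)(1 8 5 6 7)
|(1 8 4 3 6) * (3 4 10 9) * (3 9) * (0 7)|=|(0 7)(1 8 10 3 6)|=10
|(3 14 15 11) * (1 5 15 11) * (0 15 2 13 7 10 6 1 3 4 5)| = 13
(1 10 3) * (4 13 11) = (1 10 3)(4 13 11) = [0, 10, 2, 1, 13, 5, 6, 7, 8, 9, 3, 4, 12, 11]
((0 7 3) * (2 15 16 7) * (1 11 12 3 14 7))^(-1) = ((0 2 15 16 1 11 12 3)(7 14))^(-1) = (0 3 12 11 1 16 15 2)(7 14)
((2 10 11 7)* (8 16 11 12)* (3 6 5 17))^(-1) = (2 7 11 16 8 12 10)(3 17 5 6)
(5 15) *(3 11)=(3 11)(5 15)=[0, 1, 2, 11, 4, 15, 6, 7, 8, 9, 10, 3, 12, 13, 14, 5]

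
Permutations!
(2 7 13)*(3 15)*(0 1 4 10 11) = [1, 4, 7, 15, 10, 5, 6, 13, 8, 9, 11, 0, 12, 2, 14, 3] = (0 1 4 10 11)(2 7 13)(3 15)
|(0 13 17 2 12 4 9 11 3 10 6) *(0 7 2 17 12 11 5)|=6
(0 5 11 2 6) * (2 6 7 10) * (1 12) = (0 5 11 6)(1 12)(2 7 10) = [5, 12, 7, 3, 4, 11, 0, 10, 8, 9, 2, 6, 1]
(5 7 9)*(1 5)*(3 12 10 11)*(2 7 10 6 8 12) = [0, 5, 7, 2, 4, 10, 8, 9, 12, 1, 11, 3, 6] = (1 5 10 11 3 2 7 9)(6 8 12)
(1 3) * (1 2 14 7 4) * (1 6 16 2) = (1 3)(2 14 7 4 6 16) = [0, 3, 14, 1, 6, 5, 16, 4, 8, 9, 10, 11, 12, 13, 7, 15, 2]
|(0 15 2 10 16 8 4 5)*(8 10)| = 6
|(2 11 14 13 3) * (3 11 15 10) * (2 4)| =15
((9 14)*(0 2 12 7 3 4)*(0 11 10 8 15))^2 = ((0 2 12 7 3 4 11 10 8 15)(9 14))^2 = (0 12 3 11 8)(2 7 4 10 15)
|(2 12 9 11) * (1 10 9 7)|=7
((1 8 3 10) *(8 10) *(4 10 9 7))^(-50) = (10) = ((1 9 7 4 10)(3 8))^(-50)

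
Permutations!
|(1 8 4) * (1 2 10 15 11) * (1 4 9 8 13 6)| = |(1 13 6)(2 10 15 11 4)(8 9)| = 30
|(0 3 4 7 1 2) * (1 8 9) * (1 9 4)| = 12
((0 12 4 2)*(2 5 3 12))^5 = ((0 2)(3 12 4 5))^5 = (0 2)(3 12 4 5)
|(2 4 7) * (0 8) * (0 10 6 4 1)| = |(0 8 10 6 4 7 2 1)| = 8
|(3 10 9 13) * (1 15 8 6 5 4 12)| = |(1 15 8 6 5 4 12)(3 10 9 13)| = 28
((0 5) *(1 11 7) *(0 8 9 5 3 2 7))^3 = (0 7)(1 3)(2 11)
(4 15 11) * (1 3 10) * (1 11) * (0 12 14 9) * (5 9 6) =(0 12 14 6 5 9)(1 3 10 11 4 15) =[12, 3, 2, 10, 15, 9, 5, 7, 8, 0, 11, 4, 14, 13, 6, 1]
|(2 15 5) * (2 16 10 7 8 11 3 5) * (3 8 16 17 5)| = 6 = |(2 15)(5 17)(7 16 10)(8 11)|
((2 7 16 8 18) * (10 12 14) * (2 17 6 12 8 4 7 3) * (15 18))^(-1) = ((2 3)(4 7 16)(6 12 14 10 8 15 18 17))^(-1) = (2 3)(4 16 7)(6 17 18 15 8 10 14 12)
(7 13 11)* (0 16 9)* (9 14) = (0 16 14 9)(7 13 11) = [16, 1, 2, 3, 4, 5, 6, 13, 8, 0, 10, 7, 12, 11, 9, 15, 14]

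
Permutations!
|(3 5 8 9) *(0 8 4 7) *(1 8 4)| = |(0 4 7)(1 8 9 3 5)| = 15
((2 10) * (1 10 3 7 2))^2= ((1 10)(2 3 7))^2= (10)(2 7 3)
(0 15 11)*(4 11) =(0 15 4 11) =[15, 1, 2, 3, 11, 5, 6, 7, 8, 9, 10, 0, 12, 13, 14, 4]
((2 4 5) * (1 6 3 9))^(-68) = ((1 6 3 9)(2 4 5))^(-68) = (9)(2 4 5)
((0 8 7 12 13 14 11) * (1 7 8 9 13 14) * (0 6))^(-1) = ((0 9 13 1 7 12 14 11 6))^(-1) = (0 6 11 14 12 7 1 13 9)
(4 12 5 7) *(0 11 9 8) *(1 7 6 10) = (0 11 9 8)(1 7 4 12 5 6 10) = [11, 7, 2, 3, 12, 6, 10, 4, 0, 8, 1, 9, 5]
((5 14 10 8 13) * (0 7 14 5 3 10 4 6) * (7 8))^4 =((0 8 13 3 10 7 14 4 6))^4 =(0 10 6 3 4 13 14 8 7)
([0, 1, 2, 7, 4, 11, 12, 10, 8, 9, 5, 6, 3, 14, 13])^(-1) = [0, 1, 2, 12, 4, 10, 11, 3, 8, 9, 7, 5, 6, 14, 13]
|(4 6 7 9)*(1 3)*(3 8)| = |(1 8 3)(4 6 7 9)| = 12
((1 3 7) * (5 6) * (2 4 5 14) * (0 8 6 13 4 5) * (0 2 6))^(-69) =(0 8)(2 4 13 5)(6 14)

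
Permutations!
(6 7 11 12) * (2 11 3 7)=(2 11 12 6)(3 7)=[0, 1, 11, 7, 4, 5, 2, 3, 8, 9, 10, 12, 6]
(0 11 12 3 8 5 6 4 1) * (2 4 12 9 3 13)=(0 11 9 3 8 5 6 12 13 2 4 1)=[11, 0, 4, 8, 1, 6, 12, 7, 5, 3, 10, 9, 13, 2]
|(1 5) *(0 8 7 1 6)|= |(0 8 7 1 5 6)|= 6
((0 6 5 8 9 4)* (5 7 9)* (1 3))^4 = (0 4 9 7 6)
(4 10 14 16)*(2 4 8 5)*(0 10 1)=(0 10 14 16 8 5 2 4 1)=[10, 0, 4, 3, 1, 2, 6, 7, 5, 9, 14, 11, 12, 13, 16, 15, 8]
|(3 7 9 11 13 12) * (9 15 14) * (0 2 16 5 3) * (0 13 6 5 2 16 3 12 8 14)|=24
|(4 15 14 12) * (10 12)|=5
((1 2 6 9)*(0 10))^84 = (10)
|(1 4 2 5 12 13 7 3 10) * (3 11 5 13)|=|(1 4 2 13 7 11 5 12 3 10)|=10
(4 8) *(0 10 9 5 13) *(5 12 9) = (0 10 5 13)(4 8)(9 12) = [10, 1, 2, 3, 8, 13, 6, 7, 4, 12, 5, 11, 9, 0]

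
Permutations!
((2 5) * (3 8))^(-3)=(2 5)(3 8)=((2 5)(3 8))^(-3)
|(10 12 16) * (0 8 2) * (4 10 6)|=|(0 8 2)(4 10 12 16 6)|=15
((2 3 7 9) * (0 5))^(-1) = (0 5)(2 9 7 3)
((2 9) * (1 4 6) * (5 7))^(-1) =((1 4 6)(2 9)(5 7))^(-1) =(1 6 4)(2 9)(5 7)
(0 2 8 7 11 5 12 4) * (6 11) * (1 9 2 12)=(0 12 4)(1 9 2 8 7 6 11 5)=[12, 9, 8, 3, 0, 1, 11, 6, 7, 2, 10, 5, 4]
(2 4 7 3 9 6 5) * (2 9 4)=(3 4 7)(5 9 6)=[0, 1, 2, 4, 7, 9, 5, 3, 8, 6]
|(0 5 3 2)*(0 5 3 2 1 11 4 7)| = |(0 3 1 11 4 7)(2 5)| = 6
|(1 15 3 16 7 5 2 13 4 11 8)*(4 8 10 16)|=|(1 15 3 4 11 10 16 7 5 2 13 8)|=12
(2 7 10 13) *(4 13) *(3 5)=[0, 1, 7, 5, 13, 3, 6, 10, 8, 9, 4, 11, 12, 2]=(2 7 10 4 13)(3 5)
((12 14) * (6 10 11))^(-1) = (6 11 10)(12 14) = ((6 10 11)(12 14))^(-1)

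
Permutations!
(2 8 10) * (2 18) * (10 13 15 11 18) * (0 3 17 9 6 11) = [3, 1, 8, 17, 4, 5, 11, 7, 13, 6, 10, 18, 12, 15, 14, 0, 16, 9, 2] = (0 3 17 9 6 11 18 2 8 13 15)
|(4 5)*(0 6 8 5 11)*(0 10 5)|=|(0 6 8)(4 11 10 5)|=12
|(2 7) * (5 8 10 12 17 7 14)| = 8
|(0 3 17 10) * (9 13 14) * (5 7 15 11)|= 12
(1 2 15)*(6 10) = (1 2 15)(6 10) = [0, 2, 15, 3, 4, 5, 10, 7, 8, 9, 6, 11, 12, 13, 14, 1]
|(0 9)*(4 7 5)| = 6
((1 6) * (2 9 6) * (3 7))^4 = (9)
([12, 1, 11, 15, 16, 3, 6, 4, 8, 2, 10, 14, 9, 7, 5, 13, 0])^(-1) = (0 16 4 7 13 15 3 5 14 11 2 9 12)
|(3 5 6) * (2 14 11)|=|(2 14 11)(3 5 6)|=3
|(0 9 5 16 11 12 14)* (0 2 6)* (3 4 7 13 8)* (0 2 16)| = |(0 9 5)(2 6)(3 4 7 13 8)(11 12 14 16)| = 60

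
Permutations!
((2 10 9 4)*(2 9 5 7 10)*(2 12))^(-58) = (12)(5 10 7)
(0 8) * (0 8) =[0, 1, 2, 3, 4, 5, 6, 7, 8] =(8)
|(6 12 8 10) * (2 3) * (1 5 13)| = |(1 5 13)(2 3)(6 12 8 10)| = 12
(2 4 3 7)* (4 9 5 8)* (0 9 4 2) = (0 9 5 8 2 4 3 7) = [9, 1, 4, 7, 3, 8, 6, 0, 2, 5]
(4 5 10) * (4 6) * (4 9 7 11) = (4 5 10 6 9 7 11) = [0, 1, 2, 3, 5, 10, 9, 11, 8, 7, 6, 4]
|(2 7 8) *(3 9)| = |(2 7 8)(3 9)| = 6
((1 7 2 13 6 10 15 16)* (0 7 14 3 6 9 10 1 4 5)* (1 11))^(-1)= (0 5 4 16 15 10 9 13 2 7)(1 11 6 3 14)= ((0 7 2 13 9 10 15 16 4 5)(1 14 3 6 11))^(-1)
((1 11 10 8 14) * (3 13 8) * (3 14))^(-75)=(1 11 10 14)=((1 11 10 14)(3 13 8))^(-75)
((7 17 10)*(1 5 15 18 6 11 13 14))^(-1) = ((1 5 15 18 6 11 13 14)(7 17 10))^(-1) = (1 14 13 11 6 18 15 5)(7 10 17)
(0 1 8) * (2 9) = (0 1 8)(2 9) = [1, 8, 9, 3, 4, 5, 6, 7, 0, 2]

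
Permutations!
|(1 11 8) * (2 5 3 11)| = 6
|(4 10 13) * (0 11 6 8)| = 12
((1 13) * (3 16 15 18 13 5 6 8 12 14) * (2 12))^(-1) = ((1 5 6 8 2 12 14 3 16 15 18 13))^(-1) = (1 13 18 15 16 3 14 12 2 8 6 5)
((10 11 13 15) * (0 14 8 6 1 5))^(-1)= (0 5 1 6 8 14)(10 15 13 11)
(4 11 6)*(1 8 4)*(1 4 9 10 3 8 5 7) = (1 5 7)(3 8 9 10)(4 11 6) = [0, 5, 2, 8, 11, 7, 4, 1, 9, 10, 3, 6]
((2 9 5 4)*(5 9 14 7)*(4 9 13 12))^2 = ((2 14 7 5 9 13 12 4))^2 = (2 7 9 12)(4 14 5 13)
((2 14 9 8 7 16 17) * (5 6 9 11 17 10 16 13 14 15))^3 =(2 6 7 11 15 9 13 17 5 8 14)(10 16)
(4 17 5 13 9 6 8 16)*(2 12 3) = [0, 1, 12, 2, 17, 13, 8, 7, 16, 6, 10, 11, 3, 9, 14, 15, 4, 5] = (2 12 3)(4 17 5 13 9 6 8 16)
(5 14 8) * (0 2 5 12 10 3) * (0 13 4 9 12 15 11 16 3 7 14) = (0 2 5)(3 13 4 9 12 10 7 14 8 15 11 16) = [2, 1, 5, 13, 9, 0, 6, 14, 15, 12, 7, 16, 10, 4, 8, 11, 3]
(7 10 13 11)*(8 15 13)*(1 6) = (1 6)(7 10 8 15 13 11) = [0, 6, 2, 3, 4, 5, 1, 10, 15, 9, 8, 7, 12, 11, 14, 13]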